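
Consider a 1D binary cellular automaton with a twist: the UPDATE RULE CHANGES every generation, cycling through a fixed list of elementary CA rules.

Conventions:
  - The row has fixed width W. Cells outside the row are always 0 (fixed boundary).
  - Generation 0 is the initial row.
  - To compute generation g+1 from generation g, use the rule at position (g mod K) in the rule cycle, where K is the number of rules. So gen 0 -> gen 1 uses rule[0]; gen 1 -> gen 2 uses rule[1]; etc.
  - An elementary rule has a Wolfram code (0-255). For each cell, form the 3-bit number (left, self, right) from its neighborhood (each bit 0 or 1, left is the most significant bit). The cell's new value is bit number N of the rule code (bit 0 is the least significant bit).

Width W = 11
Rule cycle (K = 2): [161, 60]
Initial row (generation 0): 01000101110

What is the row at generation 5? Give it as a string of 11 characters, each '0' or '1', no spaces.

Answer: 01000010100

Derivation:
Gen 0: 01000101110
Gen 1 (rule 161): 00010010100
Gen 2 (rule 60): 00011011110
Gen 3 (rule 161): 11000101100
Gen 4 (rule 60): 10100111010
Gen 5 (rule 161): 01000010100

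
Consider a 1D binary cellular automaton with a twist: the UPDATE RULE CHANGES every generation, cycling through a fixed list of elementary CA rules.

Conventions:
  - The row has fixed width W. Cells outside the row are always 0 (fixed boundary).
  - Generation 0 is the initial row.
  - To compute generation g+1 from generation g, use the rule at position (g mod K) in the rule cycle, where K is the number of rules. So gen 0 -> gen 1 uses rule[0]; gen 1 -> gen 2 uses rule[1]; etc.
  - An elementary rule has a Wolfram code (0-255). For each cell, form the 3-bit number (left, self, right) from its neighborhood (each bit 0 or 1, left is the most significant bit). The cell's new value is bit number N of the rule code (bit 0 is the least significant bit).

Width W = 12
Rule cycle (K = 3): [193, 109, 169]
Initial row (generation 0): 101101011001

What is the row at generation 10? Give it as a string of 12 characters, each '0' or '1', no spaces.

Answer: 000010000000

Derivation:
Gen 0: 101101011001
Gen 1 (rule 193): 000100001000
Gen 2 (rule 109): 110101101011
Gen 3 (rule 169): 101011010110
Gen 4 (rule 193): 000001000010
Gen 5 (rule 109): 111101011010
Gen 6 (rule 169): 111010110100
Gen 7 (rule 193): 011000010001
Gen 8 (rule 109): 011011010101
Gen 9 (rule 169): 010110101010
Gen 10 (rule 193): 000010000000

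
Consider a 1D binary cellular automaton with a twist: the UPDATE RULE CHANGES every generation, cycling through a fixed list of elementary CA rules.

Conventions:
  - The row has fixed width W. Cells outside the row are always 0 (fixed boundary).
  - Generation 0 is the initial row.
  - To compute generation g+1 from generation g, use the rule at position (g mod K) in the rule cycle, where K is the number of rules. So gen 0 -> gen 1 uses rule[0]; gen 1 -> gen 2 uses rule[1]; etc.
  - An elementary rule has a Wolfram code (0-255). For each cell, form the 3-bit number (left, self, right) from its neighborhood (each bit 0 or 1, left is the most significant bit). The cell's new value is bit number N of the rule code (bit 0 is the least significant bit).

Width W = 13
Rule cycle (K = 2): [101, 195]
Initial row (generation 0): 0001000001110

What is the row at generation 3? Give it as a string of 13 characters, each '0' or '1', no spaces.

Gen 0: 0001000001110
Gen 1 (rule 101): 1101011100010
Gen 2 (rule 195): 0100001101100
Gen 3 (rule 101): 0101100110101

Answer: 0101100110101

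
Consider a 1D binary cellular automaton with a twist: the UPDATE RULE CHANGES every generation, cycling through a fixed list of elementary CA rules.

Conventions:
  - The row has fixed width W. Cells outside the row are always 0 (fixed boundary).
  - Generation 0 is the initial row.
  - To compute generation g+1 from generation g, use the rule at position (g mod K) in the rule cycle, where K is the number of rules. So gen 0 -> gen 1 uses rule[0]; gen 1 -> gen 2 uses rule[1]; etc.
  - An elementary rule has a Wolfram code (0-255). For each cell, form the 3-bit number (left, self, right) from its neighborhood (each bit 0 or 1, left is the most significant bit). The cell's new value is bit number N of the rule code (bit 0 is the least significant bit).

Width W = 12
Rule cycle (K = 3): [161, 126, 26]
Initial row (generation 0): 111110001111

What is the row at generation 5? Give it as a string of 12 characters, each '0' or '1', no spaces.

Answer: 000011000001

Derivation:
Gen 0: 111110001111
Gen 1 (rule 161): 011100100110
Gen 2 (rule 126): 110111111111
Gen 3 (rule 26): 100100000000
Gen 4 (rule 161): 000001111111
Gen 5 (rule 126): 000011000001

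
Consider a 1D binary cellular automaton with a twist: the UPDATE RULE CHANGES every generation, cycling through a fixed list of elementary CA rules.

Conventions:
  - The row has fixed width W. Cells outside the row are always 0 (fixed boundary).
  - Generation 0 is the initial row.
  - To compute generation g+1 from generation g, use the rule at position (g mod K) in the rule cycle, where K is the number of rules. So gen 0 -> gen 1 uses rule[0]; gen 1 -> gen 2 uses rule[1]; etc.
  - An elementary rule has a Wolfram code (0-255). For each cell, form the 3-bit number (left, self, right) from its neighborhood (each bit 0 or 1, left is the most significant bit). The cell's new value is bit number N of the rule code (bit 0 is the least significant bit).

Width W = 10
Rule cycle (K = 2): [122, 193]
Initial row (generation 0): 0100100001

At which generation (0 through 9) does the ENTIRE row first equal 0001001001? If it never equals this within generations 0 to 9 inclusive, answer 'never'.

Gen 0: 0100100001
Gen 1 (rule 122): 1011010010
Gen 2 (rule 193): 0001000000
Gen 3 (rule 122): 0010100000
Gen 4 (rule 193): 1000001111
Gen 5 (rule 122): 0100011001
Gen 6 (rule 193): 0001001000
Gen 7 (rule 122): 0010110100
Gen 8 (rule 193): 1000010001
Gen 9 (rule 122): 0100101010

Answer: never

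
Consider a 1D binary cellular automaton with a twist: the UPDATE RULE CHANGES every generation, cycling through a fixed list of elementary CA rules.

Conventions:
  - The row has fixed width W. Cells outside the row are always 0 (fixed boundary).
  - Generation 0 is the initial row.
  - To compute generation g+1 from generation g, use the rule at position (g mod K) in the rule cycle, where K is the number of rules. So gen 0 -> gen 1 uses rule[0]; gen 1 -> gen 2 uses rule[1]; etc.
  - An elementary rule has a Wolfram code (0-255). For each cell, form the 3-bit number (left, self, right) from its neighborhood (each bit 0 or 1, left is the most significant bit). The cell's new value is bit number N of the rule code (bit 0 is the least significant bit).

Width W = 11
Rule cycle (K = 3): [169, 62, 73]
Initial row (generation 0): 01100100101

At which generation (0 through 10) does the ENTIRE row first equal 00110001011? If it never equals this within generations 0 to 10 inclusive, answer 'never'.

Answer: never

Derivation:
Gen 0: 01100100101
Gen 1 (rule 169): 01000000010
Gen 2 (rule 62): 11100000111
Gen 3 (rule 73): 10101110101
Gen 4 (rule 169): 01011101010
Gen 5 (rule 62): 11110011111
Gen 6 (rule 73): 10010010001
Gen 7 (rule 169): 00000000100
Gen 8 (rule 62): 00000001110
Gen 9 (rule 73): 11111101010
Gen 10 (rule 169): 11111010100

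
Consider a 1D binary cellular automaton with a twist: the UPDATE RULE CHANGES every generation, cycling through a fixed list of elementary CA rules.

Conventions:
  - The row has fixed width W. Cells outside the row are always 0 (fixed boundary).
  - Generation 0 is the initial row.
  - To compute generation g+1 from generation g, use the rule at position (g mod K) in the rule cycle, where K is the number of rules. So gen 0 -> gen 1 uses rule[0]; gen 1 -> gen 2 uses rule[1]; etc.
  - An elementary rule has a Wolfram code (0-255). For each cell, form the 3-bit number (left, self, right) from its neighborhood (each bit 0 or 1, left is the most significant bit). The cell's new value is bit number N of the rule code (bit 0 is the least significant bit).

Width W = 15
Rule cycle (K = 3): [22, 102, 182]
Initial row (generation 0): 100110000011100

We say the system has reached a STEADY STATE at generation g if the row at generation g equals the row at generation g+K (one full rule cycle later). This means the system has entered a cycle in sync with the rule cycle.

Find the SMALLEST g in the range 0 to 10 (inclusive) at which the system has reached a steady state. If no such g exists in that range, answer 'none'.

Gen 0: 100110000011100
Gen 1 (rule 22): 111001000100010
Gen 2 (rule 102): 001011001100110
Gen 3 (rule 182): 011100110011001
Gen 4 (rule 22): 100011001100111
Gen 5 (rule 102): 100101010101001
Gen 6 (rule 182): 111111111111111
Gen 7 (rule 22): 000000000000000
Gen 8 (rule 102): 000000000000000
Gen 9 (rule 182): 000000000000000
Gen 10 (rule 22): 000000000000000
Gen 11 (rule 102): 000000000000000
Gen 12 (rule 182): 000000000000000
Gen 13 (rule 22): 000000000000000

Answer: 7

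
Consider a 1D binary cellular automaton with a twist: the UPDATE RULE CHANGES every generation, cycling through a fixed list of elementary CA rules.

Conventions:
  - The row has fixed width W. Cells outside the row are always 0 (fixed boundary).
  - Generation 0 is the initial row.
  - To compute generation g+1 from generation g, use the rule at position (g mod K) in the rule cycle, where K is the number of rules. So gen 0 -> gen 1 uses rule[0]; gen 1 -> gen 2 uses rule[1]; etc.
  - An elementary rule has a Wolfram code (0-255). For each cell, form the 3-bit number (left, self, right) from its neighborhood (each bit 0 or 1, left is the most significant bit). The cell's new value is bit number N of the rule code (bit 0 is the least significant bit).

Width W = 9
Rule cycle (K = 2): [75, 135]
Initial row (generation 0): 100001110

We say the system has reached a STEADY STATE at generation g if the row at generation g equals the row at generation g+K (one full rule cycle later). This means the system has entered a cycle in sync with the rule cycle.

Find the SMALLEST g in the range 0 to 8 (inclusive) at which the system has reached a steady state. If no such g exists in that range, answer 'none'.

Answer: none

Derivation:
Gen 0: 100001110
Gen 1 (rule 75): 001111010
Gen 2 (rule 135): 110110010
Gen 3 (rule 75): 110110100
Gen 4 (rule 135): 000000101
Gen 5 (rule 75): 111111000
Gen 6 (rule 135): 011110011
Gen 7 (rule 75): 110010111
Gen 8 (rule 135): 000110010
Gen 9 (rule 75): 111110100
Gen 10 (rule 135): 011100101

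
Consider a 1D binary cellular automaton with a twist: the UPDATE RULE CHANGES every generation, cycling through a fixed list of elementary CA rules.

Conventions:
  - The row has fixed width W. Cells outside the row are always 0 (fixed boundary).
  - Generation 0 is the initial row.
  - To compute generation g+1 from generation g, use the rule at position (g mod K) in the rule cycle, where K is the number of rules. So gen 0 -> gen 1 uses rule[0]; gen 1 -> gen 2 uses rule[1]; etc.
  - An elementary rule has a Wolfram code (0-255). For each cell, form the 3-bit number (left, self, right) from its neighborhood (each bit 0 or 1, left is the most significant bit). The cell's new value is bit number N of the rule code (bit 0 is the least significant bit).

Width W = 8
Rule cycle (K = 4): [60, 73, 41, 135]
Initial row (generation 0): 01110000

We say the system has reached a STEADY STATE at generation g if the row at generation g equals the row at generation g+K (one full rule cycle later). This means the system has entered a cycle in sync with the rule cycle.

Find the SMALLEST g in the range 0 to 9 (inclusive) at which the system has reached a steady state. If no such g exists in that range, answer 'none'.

Answer: 2

Derivation:
Gen 0: 01110000
Gen 1 (rule 60): 01001000
Gen 2 (rule 73): 00000011
Gen 3 (rule 41): 11111010
Gen 4 (rule 135): 01110010
Gen 5 (rule 60): 01001011
Gen 6 (rule 73): 00000011
Gen 7 (rule 41): 11111010
Gen 8 (rule 135): 01110010
Gen 9 (rule 60): 01001011
Gen 10 (rule 73): 00000011
Gen 11 (rule 41): 11111010
Gen 12 (rule 135): 01110010
Gen 13 (rule 60): 01001011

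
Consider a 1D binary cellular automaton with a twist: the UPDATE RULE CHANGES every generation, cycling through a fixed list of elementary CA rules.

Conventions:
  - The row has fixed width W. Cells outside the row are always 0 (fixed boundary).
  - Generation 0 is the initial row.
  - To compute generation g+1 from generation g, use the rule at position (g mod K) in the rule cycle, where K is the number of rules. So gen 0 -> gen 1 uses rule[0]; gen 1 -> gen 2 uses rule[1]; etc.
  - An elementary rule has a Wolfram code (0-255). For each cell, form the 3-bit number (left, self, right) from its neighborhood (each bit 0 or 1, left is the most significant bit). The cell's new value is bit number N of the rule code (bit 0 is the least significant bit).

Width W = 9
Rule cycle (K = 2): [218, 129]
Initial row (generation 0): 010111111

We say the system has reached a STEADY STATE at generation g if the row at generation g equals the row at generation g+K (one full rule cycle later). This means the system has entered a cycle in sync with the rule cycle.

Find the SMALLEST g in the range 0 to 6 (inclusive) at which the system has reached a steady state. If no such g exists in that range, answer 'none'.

Answer: 5

Derivation:
Gen 0: 010111111
Gen 1 (rule 218): 100111111
Gen 2 (rule 129): 000011110
Gen 3 (rule 218): 000111111
Gen 4 (rule 129): 110011110
Gen 5 (rule 218): 111111111
Gen 6 (rule 129): 011111110
Gen 7 (rule 218): 111111111
Gen 8 (rule 129): 011111110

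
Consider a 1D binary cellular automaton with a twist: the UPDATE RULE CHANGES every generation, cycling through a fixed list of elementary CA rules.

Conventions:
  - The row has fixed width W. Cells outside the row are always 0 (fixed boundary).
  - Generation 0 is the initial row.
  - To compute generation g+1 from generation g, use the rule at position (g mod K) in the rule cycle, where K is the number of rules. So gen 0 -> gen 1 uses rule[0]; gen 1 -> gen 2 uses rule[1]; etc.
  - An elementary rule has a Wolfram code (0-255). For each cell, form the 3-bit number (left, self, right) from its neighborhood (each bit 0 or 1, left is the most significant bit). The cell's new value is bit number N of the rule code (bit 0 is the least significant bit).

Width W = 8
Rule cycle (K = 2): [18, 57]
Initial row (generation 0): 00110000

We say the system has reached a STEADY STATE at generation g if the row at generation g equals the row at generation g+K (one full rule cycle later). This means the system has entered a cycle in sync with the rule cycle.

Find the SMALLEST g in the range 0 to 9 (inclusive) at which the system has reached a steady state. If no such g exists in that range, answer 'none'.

Answer: 5

Derivation:
Gen 0: 00110000
Gen 1 (rule 18): 01001000
Gen 2 (rule 57): 00100111
Gen 3 (rule 18): 01011000
Gen 4 (rule 57): 00110111
Gen 5 (rule 18): 01000000
Gen 6 (rule 57): 00111111
Gen 7 (rule 18): 01000000
Gen 8 (rule 57): 00111111
Gen 9 (rule 18): 01000000
Gen 10 (rule 57): 00111111
Gen 11 (rule 18): 01000000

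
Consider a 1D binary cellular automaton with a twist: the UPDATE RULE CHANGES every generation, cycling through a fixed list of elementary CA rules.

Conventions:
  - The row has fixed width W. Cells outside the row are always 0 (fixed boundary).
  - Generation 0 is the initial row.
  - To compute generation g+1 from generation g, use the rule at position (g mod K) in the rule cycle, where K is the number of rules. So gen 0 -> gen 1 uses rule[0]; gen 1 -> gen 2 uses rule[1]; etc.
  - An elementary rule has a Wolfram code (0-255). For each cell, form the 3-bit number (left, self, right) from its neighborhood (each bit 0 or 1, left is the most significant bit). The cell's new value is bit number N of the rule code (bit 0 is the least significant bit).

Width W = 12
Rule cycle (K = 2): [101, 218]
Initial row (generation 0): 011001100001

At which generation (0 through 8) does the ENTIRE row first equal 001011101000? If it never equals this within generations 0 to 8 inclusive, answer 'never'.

Answer: never

Derivation:
Gen 0: 011001100001
Gen 1 (rule 101): 001000101101
Gen 2 (rule 218): 010101001100
Gen 3 (rule 101): 011111000101
Gen 4 (rule 218): 111111101000
Gen 5 (rule 101): 000000111011
Gen 6 (rule 218): 000001111011
Gen 7 (rule 101): 111100001101
Gen 8 (rule 218): 111110011100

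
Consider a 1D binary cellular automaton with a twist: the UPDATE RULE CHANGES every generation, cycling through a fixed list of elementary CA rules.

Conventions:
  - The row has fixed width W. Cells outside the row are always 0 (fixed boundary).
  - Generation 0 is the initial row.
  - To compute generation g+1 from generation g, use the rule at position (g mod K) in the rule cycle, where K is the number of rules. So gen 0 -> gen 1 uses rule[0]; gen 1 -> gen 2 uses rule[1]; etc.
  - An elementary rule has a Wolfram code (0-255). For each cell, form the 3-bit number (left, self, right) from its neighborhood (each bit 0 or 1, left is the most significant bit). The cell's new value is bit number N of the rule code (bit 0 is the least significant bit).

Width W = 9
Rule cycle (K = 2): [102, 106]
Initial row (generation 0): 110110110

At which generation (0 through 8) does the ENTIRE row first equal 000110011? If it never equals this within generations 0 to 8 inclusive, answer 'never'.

Gen 0: 110110110
Gen 1 (rule 102): 011011010
Gen 2 (rule 106): 111111100
Gen 3 (rule 102): 000000100
Gen 4 (rule 106): 000001000
Gen 5 (rule 102): 000011000
Gen 6 (rule 106): 000111000
Gen 7 (rule 102): 001001000
Gen 8 (rule 106): 010010000

Answer: never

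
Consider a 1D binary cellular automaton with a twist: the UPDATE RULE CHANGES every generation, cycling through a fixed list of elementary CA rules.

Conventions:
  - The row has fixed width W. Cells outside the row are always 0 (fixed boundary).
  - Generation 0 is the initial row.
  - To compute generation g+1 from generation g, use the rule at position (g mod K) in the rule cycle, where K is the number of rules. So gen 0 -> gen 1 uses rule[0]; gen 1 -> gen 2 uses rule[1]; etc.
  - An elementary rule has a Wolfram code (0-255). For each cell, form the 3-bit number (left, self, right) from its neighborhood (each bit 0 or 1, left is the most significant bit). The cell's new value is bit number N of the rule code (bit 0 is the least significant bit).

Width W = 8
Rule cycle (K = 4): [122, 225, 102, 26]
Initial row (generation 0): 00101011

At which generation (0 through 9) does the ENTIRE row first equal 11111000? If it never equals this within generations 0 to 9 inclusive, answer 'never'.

Gen 0: 00101011
Gen 1 (rule 122): 01010111
Gen 2 (rule 225): 00101011
Gen 3 (rule 102): 01111101
Gen 4 (rule 26): 11000000
Gen 5 (rule 122): 11100000
Gen 6 (rule 225): 01101111
Gen 7 (rule 102): 10110001
Gen 8 (rule 26): 00101010
Gen 9 (rule 122): 01010101

Answer: never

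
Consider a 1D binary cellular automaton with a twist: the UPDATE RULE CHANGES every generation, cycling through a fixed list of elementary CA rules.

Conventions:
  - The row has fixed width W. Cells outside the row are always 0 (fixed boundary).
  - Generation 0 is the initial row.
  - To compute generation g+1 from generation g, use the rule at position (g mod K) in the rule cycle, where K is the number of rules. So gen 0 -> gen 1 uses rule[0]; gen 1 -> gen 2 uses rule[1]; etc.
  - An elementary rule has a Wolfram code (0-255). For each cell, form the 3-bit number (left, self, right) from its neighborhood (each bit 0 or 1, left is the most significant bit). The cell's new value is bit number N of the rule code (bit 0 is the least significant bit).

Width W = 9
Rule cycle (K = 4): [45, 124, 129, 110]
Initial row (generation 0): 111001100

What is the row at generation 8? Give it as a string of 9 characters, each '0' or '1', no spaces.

Answer: 111000000

Derivation:
Gen 0: 111001100
Gen 1 (rule 45): 100001001
Gen 2 (rule 124): 110001101
Gen 3 (rule 129): 000100000
Gen 4 (rule 110): 001100000
Gen 5 (rule 45): 101001111
Gen 6 (rule 124): 111101001
Gen 7 (rule 129): 011000000
Gen 8 (rule 110): 111000000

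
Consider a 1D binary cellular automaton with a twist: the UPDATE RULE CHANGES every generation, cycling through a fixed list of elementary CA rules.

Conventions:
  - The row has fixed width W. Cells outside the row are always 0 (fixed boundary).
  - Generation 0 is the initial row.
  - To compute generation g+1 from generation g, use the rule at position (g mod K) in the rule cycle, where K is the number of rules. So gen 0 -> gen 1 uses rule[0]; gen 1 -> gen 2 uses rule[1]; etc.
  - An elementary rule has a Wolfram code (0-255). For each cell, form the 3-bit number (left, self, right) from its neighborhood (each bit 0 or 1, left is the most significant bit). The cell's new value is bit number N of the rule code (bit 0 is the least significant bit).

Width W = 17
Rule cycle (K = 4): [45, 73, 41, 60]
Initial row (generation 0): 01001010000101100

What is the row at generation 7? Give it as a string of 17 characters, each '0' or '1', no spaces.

Answer: 11001000101101100

Derivation:
Gen 0: 01001010000101100
Gen 1 (rule 45): 01001110110111001
Gen 2 (rule 73): 00001010110101000
Gen 3 (rule 41): 11100101101010011
Gen 4 (rule 60): 10010111011111010
Gen 5 (rule 45): 10011100110000110
Gen 6 (rule 73): 00010100110110110
Gen 7 (rule 41): 11001000101101100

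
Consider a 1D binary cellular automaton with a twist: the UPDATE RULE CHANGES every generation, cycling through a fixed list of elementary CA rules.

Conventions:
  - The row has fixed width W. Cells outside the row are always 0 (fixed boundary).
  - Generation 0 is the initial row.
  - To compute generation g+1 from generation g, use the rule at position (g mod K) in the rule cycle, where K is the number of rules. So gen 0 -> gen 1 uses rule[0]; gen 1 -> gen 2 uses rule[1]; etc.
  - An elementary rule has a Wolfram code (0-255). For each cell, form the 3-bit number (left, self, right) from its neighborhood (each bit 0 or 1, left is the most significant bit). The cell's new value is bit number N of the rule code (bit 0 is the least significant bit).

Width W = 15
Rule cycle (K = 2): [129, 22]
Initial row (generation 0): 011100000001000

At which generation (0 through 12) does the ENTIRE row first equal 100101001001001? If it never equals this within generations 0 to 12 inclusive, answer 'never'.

Answer: never

Derivation:
Gen 0: 011100000001000
Gen 1 (rule 129): 001001111100011
Gen 2 (rule 22): 011110000010100
Gen 3 (rule 129): 001100111000001
Gen 4 (rule 22): 010011000100011
Gen 5 (rule 129): 000000010001000
Gen 6 (rule 22): 000000111011100
Gen 7 (rule 129): 111110010001001
Gen 8 (rule 22): 000001111011111
Gen 9 (rule 129): 111100110001110
Gen 10 (rule 22): 000011001010001
Gen 11 (rule 129): 111000000000100
Gen 12 (rule 22): 000100000001110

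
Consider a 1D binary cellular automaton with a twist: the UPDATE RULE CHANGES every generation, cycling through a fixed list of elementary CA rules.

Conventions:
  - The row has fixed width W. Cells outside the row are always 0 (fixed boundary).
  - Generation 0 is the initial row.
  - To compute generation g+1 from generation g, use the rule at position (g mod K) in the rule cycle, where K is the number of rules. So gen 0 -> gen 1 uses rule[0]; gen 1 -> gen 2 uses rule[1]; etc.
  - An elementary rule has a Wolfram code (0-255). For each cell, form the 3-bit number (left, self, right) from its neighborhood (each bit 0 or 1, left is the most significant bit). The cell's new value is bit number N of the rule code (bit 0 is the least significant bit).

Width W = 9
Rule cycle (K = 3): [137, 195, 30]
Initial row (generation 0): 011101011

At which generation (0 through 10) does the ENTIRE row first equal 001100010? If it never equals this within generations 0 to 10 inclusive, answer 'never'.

Answer: never

Derivation:
Gen 0: 011101011
Gen 1 (rule 137): 011000010
Gen 2 (rule 195): 101011100
Gen 3 (rule 30): 101010010
Gen 4 (rule 137): 000000000
Gen 5 (rule 195): 111111111
Gen 6 (rule 30): 100000000
Gen 7 (rule 137): 001111111
Gen 8 (rule 195): 110111111
Gen 9 (rule 30): 100100000
Gen 10 (rule 137): 000001111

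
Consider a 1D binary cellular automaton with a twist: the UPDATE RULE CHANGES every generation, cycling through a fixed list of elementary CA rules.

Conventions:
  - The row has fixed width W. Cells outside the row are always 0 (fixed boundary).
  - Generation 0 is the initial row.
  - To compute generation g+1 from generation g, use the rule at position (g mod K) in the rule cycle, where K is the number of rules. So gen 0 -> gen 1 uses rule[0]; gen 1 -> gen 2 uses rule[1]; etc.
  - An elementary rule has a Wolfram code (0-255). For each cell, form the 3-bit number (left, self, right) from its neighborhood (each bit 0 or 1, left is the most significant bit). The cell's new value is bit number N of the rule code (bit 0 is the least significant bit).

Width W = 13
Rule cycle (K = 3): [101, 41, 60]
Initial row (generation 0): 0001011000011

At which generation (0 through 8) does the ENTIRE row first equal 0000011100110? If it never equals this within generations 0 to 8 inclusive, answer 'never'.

Answer: never

Derivation:
Gen 0: 0001011000011
Gen 1 (rule 101): 1101101011001
Gen 2 (rule 41): 1011010110000
Gen 3 (rule 60): 1110111101000
Gen 4 (rule 101): 0011000111011
Gen 5 (rule 41): 1010010100110
Gen 6 (rule 60): 1111011110101
Gen 7 (rule 101): 0001100011111
Gen 8 (rule 41): 1101001010000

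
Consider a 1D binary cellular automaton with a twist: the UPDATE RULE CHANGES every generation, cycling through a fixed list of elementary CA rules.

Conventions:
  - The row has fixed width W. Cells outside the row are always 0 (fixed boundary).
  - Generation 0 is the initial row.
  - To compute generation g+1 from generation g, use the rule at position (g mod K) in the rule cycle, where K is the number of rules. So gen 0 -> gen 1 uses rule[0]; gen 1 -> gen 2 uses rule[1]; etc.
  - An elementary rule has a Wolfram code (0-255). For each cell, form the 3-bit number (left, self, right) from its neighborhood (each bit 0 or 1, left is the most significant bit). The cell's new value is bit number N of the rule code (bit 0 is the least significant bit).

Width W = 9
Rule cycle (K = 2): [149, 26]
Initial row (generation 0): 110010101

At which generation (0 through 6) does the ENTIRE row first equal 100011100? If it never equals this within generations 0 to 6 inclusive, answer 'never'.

Answer: never

Derivation:
Gen 0: 110010101
Gen 1 (rule 149): 001010101
Gen 2 (rule 26): 010000000
Gen 3 (rule 149): 011111111
Gen 4 (rule 26): 110000000
Gen 5 (rule 149): 001111111
Gen 6 (rule 26): 011000000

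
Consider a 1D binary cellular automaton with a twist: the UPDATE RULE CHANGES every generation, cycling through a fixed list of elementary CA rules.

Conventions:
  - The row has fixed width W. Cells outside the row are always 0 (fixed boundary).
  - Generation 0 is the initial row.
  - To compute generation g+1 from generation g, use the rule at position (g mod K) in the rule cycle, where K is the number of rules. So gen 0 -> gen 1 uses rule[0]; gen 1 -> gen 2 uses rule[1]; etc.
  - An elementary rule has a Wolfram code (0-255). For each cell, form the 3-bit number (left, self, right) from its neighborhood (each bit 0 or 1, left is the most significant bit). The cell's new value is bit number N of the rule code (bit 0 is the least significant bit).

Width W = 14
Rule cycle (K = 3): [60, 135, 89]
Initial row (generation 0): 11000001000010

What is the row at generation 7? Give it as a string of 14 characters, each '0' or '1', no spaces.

Gen 0: 11000001000010
Gen 1 (rule 60): 10100001100011
Gen 2 (rule 135): 10101110001100
Gen 3 (rule 89): 00001011101111
Gen 4 (rule 60): 00001110011000
Gen 5 (rule 135): 11110100100011
Gen 6 (rule 89): 10010010011011
Gen 7 (rule 60): 11011011010110

Answer: 11011011010110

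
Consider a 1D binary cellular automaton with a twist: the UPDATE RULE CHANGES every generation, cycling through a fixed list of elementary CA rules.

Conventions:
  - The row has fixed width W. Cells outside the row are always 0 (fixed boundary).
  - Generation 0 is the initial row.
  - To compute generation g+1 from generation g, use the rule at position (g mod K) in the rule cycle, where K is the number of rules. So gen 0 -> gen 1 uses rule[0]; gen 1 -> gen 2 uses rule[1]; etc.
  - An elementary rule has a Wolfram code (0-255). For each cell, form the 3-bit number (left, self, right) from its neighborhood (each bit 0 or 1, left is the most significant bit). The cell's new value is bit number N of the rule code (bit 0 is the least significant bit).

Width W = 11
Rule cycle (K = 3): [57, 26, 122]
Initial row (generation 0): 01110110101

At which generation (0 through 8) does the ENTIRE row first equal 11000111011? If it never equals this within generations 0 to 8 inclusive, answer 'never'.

Answer: never

Derivation:
Gen 0: 01110110101
Gen 1 (rule 57): 01001101010
Gen 2 (rule 26): 10111000001
Gen 3 (rule 122): 01101100010
Gen 4 (rule 57): 01011011001
Gen 5 (rule 26): 10010010110
Gen 6 (rule 122): 01101101111
Gen 7 (rule 57): 01011011000
Gen 8 (rule 26): 10010010100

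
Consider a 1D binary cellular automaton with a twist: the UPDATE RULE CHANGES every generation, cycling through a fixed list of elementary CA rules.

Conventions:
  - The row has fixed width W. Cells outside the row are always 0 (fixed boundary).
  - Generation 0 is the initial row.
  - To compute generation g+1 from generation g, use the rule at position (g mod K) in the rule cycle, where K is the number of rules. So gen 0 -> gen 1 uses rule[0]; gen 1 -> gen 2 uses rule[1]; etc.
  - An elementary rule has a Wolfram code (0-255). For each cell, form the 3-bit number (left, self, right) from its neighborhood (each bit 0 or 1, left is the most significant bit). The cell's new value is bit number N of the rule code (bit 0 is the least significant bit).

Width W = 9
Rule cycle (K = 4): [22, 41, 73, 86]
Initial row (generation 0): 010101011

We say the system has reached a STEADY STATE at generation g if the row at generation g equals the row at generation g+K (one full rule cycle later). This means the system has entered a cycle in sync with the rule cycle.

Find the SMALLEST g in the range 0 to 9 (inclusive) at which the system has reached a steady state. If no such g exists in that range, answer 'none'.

Answer: none

Derivation:
Gen 0: 010101011
Gen 1 (rule 22): 110101000
Gen 2 (rule 41): 101010011
Gen 3 (rule 73): 000000011
Gen 4 (rule 86): 000000101
Gen 5 (rule 22): 000001101
Gen 6 (rule 41): 111101010
Gen 7 (rule 73): 100100000
Gen 8 (rule 86): 111110000
Gen 9 (rule 22): 000001000
Gen 10 (rule 41): 111100011
Gen 11 (rule 73): 100101011
Gen 12 (rule 86): 111101001
Gen 13 (rule 22): 000001111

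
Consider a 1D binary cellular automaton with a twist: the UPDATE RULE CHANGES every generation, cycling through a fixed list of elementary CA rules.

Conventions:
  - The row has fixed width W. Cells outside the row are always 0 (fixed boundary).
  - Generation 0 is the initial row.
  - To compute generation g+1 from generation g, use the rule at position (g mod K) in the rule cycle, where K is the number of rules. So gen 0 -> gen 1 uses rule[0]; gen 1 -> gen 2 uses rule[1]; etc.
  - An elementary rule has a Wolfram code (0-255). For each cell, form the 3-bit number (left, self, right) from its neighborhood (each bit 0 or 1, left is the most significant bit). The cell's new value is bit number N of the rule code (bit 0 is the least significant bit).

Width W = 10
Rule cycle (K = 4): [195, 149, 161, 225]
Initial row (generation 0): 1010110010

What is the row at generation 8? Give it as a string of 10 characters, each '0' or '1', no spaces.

Answer: 0100011100

Derivation:
Gen 0: 1010110010
Gen 1 (rule 195): 0000010100
Gen 2 (rule 149): 1111010111
Gen 3 (rule 161): 0110101010
Gen 4 (rule 225): 0011010100
Gen 5 (rule 195): 1101000001
Gen 6 (rule 149): 0001111101
Gen 7 (rule 161): 1100111010
Gen 8 (rule 225): 0100011100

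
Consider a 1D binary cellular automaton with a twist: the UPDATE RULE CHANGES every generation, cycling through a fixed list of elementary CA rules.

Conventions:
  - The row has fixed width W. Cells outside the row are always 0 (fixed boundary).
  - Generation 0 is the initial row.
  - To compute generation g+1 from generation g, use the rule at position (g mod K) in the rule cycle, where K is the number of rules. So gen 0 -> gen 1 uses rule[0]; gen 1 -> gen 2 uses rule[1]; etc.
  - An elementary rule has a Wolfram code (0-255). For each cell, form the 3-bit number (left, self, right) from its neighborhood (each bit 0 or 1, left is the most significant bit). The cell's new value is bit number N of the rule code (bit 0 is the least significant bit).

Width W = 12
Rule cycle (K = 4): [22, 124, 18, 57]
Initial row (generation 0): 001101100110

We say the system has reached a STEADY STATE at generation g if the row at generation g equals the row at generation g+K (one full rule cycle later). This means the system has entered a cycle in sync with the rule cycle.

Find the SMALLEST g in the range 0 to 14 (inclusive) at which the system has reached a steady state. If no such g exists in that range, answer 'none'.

Answer: none

Derivation:
Gen 0: 001101100110
Gen 1 (rule 22): 010000011001
Gen 2 (rule 124): 011000011101
Gen 3 (rule 18): 100100100000
Gen 4 (rule 57): 010010011111
Gen 5 (rule 22): 111111100000
Gen 6 (rule 124): 100000110000
Gen 7 (rule 18): 010001001000
Gen 8 (rule 57): 001100100111
Gen 9 (rule 22): 010011111000
Gen 10 (rule 124): 011010001100
Gen 11 (rule 18): 100001010010
Gen 12 (rule 57): 011100101001
Gen 13 (rule 22): 100011101111
Gen 14 (rule 124): 110010111001
Gen 15 (rule 18): 001100000110
Gen 16 (rule 57): 101011110101
Gen 17 (rule 22): 101000000101
Gen 18 (rule 124): 111100000111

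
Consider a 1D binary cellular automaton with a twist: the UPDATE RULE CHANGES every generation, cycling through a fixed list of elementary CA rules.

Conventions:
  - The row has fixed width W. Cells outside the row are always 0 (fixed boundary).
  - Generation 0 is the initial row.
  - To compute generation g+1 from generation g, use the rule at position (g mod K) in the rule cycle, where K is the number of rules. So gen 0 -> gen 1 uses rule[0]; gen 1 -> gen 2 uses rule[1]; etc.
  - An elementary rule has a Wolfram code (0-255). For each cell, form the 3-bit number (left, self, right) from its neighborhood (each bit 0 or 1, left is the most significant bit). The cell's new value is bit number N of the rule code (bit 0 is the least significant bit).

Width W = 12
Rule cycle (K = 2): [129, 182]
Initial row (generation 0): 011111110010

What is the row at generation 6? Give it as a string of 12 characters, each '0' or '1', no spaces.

Gen 0: 011111110010
Gen 1 (rule 129): 001111100000
Gen 2 (rule 182): 010111010000
Gen 3 (rule 129): 000010000111
Gen 4 (rule 182): 000111001010
Gen 5 (rule 129): 110010000000
Gen 6 (rule 182): 001111000000

Answer: 001111000000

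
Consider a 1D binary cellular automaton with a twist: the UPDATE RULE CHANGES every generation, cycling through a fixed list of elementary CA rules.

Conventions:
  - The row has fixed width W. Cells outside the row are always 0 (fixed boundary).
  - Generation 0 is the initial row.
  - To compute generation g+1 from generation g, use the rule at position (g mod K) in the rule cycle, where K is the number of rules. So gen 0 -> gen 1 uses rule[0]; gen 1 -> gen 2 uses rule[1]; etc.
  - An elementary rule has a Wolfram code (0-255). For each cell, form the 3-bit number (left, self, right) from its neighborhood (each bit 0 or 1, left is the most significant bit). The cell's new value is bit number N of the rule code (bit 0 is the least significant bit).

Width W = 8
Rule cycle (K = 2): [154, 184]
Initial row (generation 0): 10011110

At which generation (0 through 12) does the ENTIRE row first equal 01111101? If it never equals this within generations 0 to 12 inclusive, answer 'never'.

Answer: 1

Derivation:
Gen 0: 10011110
Gen 1 (rule 154): 01111101
Gen 2 (rule 184): 01111010
Gen 3 (rule 154): 11110001
Gen 4 (rule 184): 11101000
Gen 5 (rule 154): 11000100
Gen 6 (rule 184): 10100010
Gen 7 (rule 154): 00010101
Gen 8 (rule 184): 00001010
Gen 9 (rule 154): 00010001
Gen 10 (rule 184): 00001000
Gen 11 (rule 154): 00010100
Gen 12 (rule 184): 00001010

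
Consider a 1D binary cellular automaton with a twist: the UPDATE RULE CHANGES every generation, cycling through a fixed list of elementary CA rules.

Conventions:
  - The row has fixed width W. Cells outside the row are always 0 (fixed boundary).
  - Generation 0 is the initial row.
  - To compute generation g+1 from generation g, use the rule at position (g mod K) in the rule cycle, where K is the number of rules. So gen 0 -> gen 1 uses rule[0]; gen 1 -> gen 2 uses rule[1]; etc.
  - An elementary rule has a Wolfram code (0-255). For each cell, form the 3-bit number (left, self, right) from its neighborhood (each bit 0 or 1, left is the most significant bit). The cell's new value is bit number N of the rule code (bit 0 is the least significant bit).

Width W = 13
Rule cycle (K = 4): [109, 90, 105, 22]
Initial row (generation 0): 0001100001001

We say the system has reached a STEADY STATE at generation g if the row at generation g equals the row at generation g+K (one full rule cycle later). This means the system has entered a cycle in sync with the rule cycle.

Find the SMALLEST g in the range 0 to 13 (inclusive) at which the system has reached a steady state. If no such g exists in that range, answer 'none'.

Answer: none

Derivation:
Gen 0: 0001100001001
Gen 1 (rule 109): 1101101101001
Gen 2 (rule 90): 1101101100110
Gen 3 (rule 105): 1111111100110
Gen 4 (rule 22): 0000000011001
Gen 5 (rule 109): 1111111011001
Gen 6 (rule 90): 1000001011110
Gen 7 (rule 105): 0011100110010
Gen 8 (rule 22): 0100011001111
Gen 9 (rule 109): 0101011001001
Gen 10 (rule 90): 1000011110110
Gen 11 (rule 105): 0011010011110
Gen 12 (rule 22): 0100011100001
Gen 13 (rule 109): 0101010101101
Gen 14 (rule 90): 1000000001100
Gen 15 (rule 105): 0011111101101
Gen 16 (rule 22): 0100000000001
Gen 17 (rule 109): 0101111111101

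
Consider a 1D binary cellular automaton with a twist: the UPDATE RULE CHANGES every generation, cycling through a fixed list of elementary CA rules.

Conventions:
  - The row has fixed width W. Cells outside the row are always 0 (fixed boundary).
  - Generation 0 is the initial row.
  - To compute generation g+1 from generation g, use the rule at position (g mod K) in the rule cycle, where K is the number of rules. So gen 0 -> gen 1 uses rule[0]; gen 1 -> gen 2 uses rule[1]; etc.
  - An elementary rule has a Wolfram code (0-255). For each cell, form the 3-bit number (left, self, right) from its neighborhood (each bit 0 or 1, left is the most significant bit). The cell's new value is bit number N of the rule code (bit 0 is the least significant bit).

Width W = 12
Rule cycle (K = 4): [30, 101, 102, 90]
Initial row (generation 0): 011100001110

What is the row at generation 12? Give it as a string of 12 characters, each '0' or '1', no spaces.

Answer: 101100110111

Derivation:
Gen 0: 011100001110
Gen 1 (rule 30): 110010011001
Gen 2 (rule 101): 010010001001
Gen 3 (rule 102): 110110011011
Gen 4 (rule 90): 110111111011
Gen 5 (rule 30): 100100000010
Gen 6 (rule 101): 100101111010
Gen 7 (rule 102): 101110001110
Gen 8 (rule 90): 001011011011
Gen 9 (rule 30): 011010010010
Gen 10 (rule 101): 001110010010
Gen 11 (rule 102): 010010110110
Gen 12 (rule 90): 101100110111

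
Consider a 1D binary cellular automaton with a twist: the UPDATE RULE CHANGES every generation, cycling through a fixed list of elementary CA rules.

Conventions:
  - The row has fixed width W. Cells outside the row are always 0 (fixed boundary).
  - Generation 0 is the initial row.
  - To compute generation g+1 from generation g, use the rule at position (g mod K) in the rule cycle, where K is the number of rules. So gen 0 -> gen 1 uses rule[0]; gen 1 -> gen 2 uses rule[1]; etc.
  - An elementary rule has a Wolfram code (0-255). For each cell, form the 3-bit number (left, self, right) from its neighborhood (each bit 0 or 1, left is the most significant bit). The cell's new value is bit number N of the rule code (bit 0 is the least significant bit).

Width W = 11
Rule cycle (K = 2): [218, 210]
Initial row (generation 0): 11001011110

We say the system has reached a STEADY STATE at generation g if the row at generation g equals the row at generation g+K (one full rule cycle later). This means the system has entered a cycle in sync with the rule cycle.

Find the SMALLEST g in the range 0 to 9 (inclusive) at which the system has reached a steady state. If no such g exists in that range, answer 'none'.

Answer: 5

Derivation:
Gen 0: 11001011110
Gen 1 (rule 218): 11110011111
Gen 2 (rule 210): 01111101111
Gen 3 (rule 218): 11111101111
Gen 4 (rule 210): 01111100111
Gen 5 (rule 218): 11111111111
Gen 6 (rule 210): 01111111111
Gen 7 (rule 218): 11111111111
Gen 8 (rule 210): 01111111111
Gen 9 (rule 218): 11111111111
Gen 10 (rule 210): 01111111111
Gen 11 (rule 218): 11111111111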